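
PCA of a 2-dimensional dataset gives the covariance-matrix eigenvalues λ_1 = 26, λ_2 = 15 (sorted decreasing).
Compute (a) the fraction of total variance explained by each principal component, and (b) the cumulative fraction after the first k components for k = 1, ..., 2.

Step 1 — total variance = trace(Sigma) = Σ λ_i = 26 + 15 = 41.

Step 2 — fraction explained by component i = λ_i / Σ λ:
  PC1: 26/41 = 0.6341
  PC2: 15/41 = 0.3659

Step 3 — cumulative fraction after k components = (λ_1 + ... + λ_k) / Σ λ:
  k = 1: 26/41 = 0.6341
  k = 2: (26 + 15)/41 = 41/41 = 1

Summary (fraction, with percent):

explained: PC1 0.6341 (63.41%), PC2 0.3659 (36.59%);  cumulative: 0.6341, 1


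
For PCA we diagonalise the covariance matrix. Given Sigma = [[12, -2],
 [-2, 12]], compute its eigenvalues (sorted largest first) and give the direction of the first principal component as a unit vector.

Step 1 — characteristic polynomial of 2×2 Sigma:
  det(Sigma - λI) = λ² - trace · λ + det = 0.
  trace = 12 + 12 = 24, det = 12·12 - (-2)² = 140.
Step 2 — discriminant:
  Δ = trace² - 4·det = 576 - 560 = 16.
Step 3 — eigenvalues:
  λ = (trace ± √Δ)/2 = (24 ± 4)/2,
  λ_1 = 14,  λ_2 = 10.

Step 4 — unit eigenvector for λ_1: solve (Sigma - λ_1 I)v = 0. First row:
  (12 - 14)·v_x + (-2)·v_y = 0, i.e. (-2)·v_x + (-2)·v_y = 0,
  so v ∝ (b, λ_1 - a) = (-2, 2); multiply by -1 so the first entry is positive: u = (2, -2).
  ||u|| = √((2)² + (-2)²) = √(8) ≈ 2.8284,
  v_1 = u/||u|| ≈ (0.7071, -0.7071) (||v_1|| = 1).

λ_1 = 14,  λ_2 = 10;  v_1 ≈ (0.7071, -0.7071)


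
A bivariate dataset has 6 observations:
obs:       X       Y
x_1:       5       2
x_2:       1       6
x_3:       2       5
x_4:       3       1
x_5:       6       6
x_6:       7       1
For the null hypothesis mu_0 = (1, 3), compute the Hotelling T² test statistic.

Step 1 — sample mean vector:
  mean(X) = (5 + 1 + 2 + 3 + 6 + 7) / 6 = 24/6 = 4
  mean(Y) = (2 + 6 + 5 + 1 + 6 + 1) / 6 = 21/6 = 3.5
  x̄ = (4, 3.5),  deviation x̄ - mu_0 = (4, 3.5) - (1, 3) = (3, 0.5).

Step 2 — sample covariance matrix, S[i,j] = (1/(n-1)) · Σ_k (x_{k,i} - mean_i) · (x_{k,j} - mean_j), divisor n-1 = 5:
  S[X,X] = ((1)·(1) + (-3)·(-3) + (-2)·(-2) + (-1)·(-1) + (2)·(2) + (3)·(3)) / 5 = 28/5 = 5.6
  S[X,Y] = ((1)·(-1.5) + (-3)·(2.5) + (-2)·(1.5) + (-1)·(-2.5) + (2)·(2.5) + (3)·(-2.5)) / 5 = -12/5 = -2.4
  S[Y,Y] = ((-1.5)·(-1.5) + (2.5)·(2.5) + (1.5)·(1.5) + (-2.5)·(-2.5) + (2.5)·(2.5) + (-2.5)·(-2.5)) / 5 = 29.5/5 = 5.9
  S = [[5.6, -2.4],
 [-2.4, 5.9]].

Step 3 — invert S. det(S) = 5.6·5.9 - (-2.4)² = 27.28.
  S^{-1} = (1/det) · [[d, -b], [-b, a]] = [[0.2163, 0.088],
 [0.088, 0.2053]].

Step 4 — quadratic form (x̄ - mu_0)^T · S^{-1} · (x̄ - mu_0):
  S^{-1} · (x̄ - mu_0) = (0.6928, 0.3666),
  (x̄ - mu_0)^T · [...] = (3)·(0.6928) + (0.5)·(0.3666) = 2.2617.

Step 5 — scale by n: T² = 6 · 2.2617 = 13.5704.

T² ≈ 13.5704


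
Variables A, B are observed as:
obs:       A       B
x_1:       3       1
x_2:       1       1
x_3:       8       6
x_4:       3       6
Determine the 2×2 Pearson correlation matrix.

Step 1 — column means:
  mean(A) = (3 + 1 + 8 + 3) / 4 = 15/4 = 3.75
  mean(B) = (1 + 1 + 6 + 6) / 4 = 14/4 = 3.5

Step 2 — sample variances and covariances s[i,j] = (1/(n-1)) · Σ_k (x_{k,i} - mean_i) · (x_{k,j} - mean_j), with n-1 = 3:
  s[A,A] = ((-0.75)·(-0.75) + (-2.75)·(-2.75) + (4.25)·(4.25) + (-0.75)·(-0.75)) / 3 = 26.75/3 = 8.9167
  s[A,B] = ((-0.75)·(-2.5) + (-2.75)·(-2.5) + (4.25)·(2.5) + (-0.75)·(2.5)) / 3 = 17.5/3 = 5.8333
  s[B,B] = ((-2.5)·(-2.5) + (-2.5)·(-2.5) + (2.5)·(2.5) + (2.5)·(2.5)) / 3 = 25/3 = 8.3333
  Sample standard deviations s_i = √(s[i,i]):
  s(A) = √(8.9167) = 2.9861
  s(B) = √(8.3333) = 2.8868

Step 3 — r_{ij} = s_{ij} / (s_i · s_j):
  r[A,A] = 1 (diagonal).
  r[A,B] = 5.8333 / (2.9861 · 2.8868) = 5.8333 / 8.6201 = 0.6767
  r[B,B] = 1 (diagonal).

R is symmetric with unit diagonal. Assembling:

R = [[1, 0.6767],
 [0.6767, 1]]


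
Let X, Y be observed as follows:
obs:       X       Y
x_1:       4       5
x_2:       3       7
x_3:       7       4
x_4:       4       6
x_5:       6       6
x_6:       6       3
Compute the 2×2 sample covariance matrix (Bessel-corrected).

Step 1 — column means:
  mean(X) = (4 + 3 + 7 + 4 + 6 + 6) / 6 = 30/6 = 5
  mean(Y) = (5 + 7 + 4 + 6 + 6 + 3) / 6 = 31/6 = 5.1667

Step 2 — sample covariance S[i,j] = (1/(n-1)) · Σ_k (x_{k,i} - mean_i) · (x_{k,j} - mean_j), with n-1 = 5.
  S[X,X] = ((-1)·(-1) + (-2)·(-2) + (2)·(2) + (-1)·(-1) + (1)·(1) + (1)·(1)) / 5 = 12/5 = 2.4
  S[X,Y] = ((-1)·(-0.1667) + (-2)·(1.8333) + (2)·(-1.1667) + (-1)·(0.8333) + (1)·(0.8333) + (1)·(-2.1667)) / 5 = -8/5 = -1.6
  S[Y,Y] = ((-0.1667)·(-0.1667) + (1.8333)·(1.8333) + (-1.1667)·(-1.1667) + (0.8333)·(0.8333) + (0.8333)·(0.8333) + (-2.1667)·(-2.1667)) / 5 = 10.8333/5 = 2.1667

S is symmetric (S[j,i] = S[i,j]). Assembling:

S = [[2.4, -1.6],
 [-1.6, 2.1667]]


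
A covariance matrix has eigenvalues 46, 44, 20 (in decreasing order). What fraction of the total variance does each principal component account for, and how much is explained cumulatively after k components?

Step 1 — total variance = trace(Sigma) = Σ λ_i = 46 + 44 + 20 = 110.

Step 2 — fraction explained by component i = λ_i / Σ λ:
  PC1: 46/110 = 0.4182
  PC2: 44/110 = 0.4
  PC3: 20/110 = 0.1818

Step 3 — cumulative fraction after k components = (λ_1 + ... + λ_k) / Σ λ:
  k = 1: 46/110 = 0.4182
  k = 2: (46 + 44)/110 = 90/110 = 0.8182
  k = 3: (46 + 44 + 20)/110 = 110/110 = 1

Summary (fraction, with percent):

explained: PC1 0.4182 (41.82%), PC2 0.4 (40%), PC3 0.1818 (18.18%);  cumulative: 0.4182, 0.8182, 1


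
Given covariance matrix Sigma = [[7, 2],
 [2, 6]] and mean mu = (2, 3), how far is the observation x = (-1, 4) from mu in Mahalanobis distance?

Step 1 — centre the observation: (x - mu) = (-3, 1).

Step 2 — invert Sigma. det(Sigma) = 7·6 - (2)² = 38.
  Sigma^{-1} = (1/det) · [[d, -b], [-b, a]] = [[0.1579, -0.0526],
 [-0.0526, 0.1842]].

Step 3 — form the quadratic (x - mu)^T · Sigma^{-1} · (x - mu):
  Sigma^{-1} · (x - mu) = (-0.5263, 0.3421).
  (x - mu)^T · [Sigma^{-1} · (x - mu)] = (-3)·(-0.5263) + (1)·(0.3421) = 1.9211.

Step 4 — take square root: d = √(1.9211) ≈ 1.386.

d(x, mu) = √(1.9211) ≈ 1.386


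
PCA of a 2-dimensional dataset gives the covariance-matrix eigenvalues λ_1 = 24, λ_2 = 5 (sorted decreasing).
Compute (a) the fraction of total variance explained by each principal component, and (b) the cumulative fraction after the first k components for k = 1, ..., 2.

Step 1 — total variance = trace(Sigma) = Σ λ_i = 24 + 5 = 29.

Step 2 — fraction explained by component i = λ_i / Σ λ:
  PC1: 24/29 = 0.8276
  PC2: 5/29 = 0.1724

Step 3 — cumulative fraction after k components = (λ_1 + ... + λ_k) / Σ λ:
  k = 1: 24/29 = 0.8276
  k = 2: (24 + 5)/29 = 29/29 = 1

Summary (fraction, with percent):

explained: PC1 0.8276 (82.76%), PC2 0.1724 (17.24%);  cumulative: 0.8276, 1


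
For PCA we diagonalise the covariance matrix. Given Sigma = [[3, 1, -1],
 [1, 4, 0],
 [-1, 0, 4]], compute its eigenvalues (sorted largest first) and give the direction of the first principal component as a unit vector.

Step 1 — characteristic polynomial p(λ) = det(λI - Sigma) = λ³ - tr·λ² + c_1·λ - det, where tr = trace, c_1 = sum of the principal 2×2 minors, det = det(Sigma):
  tr = 3 + 4 + 4 = 11,
  c_1 = (3·4 - (1)²) + (3·4 - (-1)²) + (4·4 - (0)²) = 11 + 11 + 16 = 38,
  det = 3·(4·4 - (0)²) - (1)·((1)·4 - (0)·(-1)) + (-1)·((1)·(0) - 4·(-1)) = 3·(16) - (1)·(4) + (-1)·(4) = 40.
  So p(λ) = λ³ - 11λ² + 38λ - 40.
Step 2 — look for an integer root (rational root theorem: any rational root is an integer divisor of 40). Testing λ = 2:
  p(2) = 8 - 44 + 76 - 40 = 0  ✓
  Dividing out (λ - 2): p(λ) = (λ - 2)(λ² - 9λ + 20).
Step 3 — remaining eigenvalues from the quadratic λ² - 9λ + 20 = 0:
  Δ = 9² - 4·20 = 81 - 80 = 1,  λ = (9 ± √1)/2 = (9 ± 1)/2 = 5 or 4.
  Sorted: λ_1 = 5,  λ_2 = 4,  λ_3 = 2  (check: sum = 11 = tr ✓).

Step 4 — unit eigenvector for λ_1 = 5: v spans the null space of (Sigma - λ_1 I), whose rows are
  r_1 = (-2, 1, -1),  r_2 = (1, -1, 0),  r_3 = (-1, 0, -1).
  v is orthogonal to every row, so take v ∝ r_1 × r_2 = ((1)·(0) - (-1)·(-1), (-1)·(1) - (-2)·(0), (-2)·(-1) - (1)·(1)) = (-1, -1, 1).
  Rescale (multiply by -1 so the first nonzero entry is positive): u = (1, 1, -1).
  ||u|| = √((1)² + (1)² + (-1)²) = √(3) ≈ 1.7321,  v_1 = u/||u|| ≈ (0.5774, 0.5774, -0.5774) (||v_1|| = 1).

λ_1 = 5,  λ_2 = 4,  λ_3 = 2;  v_1 ≈ (0.5774, 0.5774, -0.5774)


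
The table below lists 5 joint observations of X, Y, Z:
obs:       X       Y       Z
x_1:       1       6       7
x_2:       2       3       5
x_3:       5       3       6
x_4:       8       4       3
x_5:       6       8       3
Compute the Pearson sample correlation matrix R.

Step 1 — column means:
  mean(X) = (1 + 2 + 5 + 8 + 6) / 5 = 22/5 = 4.4
  mean(Y) = (6 + 3 + 3 + 4 + 8) / 5 = 24/5 = 4.8
  mean(Z) = (7 + 5 + 6 + 3 + 3) / 5 = 24/5 = 4.8

Step 2 — sample variances and covariances s[i,j] = (1/(n-1)) · Σ_k (x_{k,i} - mean_i) · (x_{k,j} - mean_j), with n-1 = 4:
  s[X,X] = ((-3.4)·(-3.4) + (-2.4)·(-2.4) + (0.6)·(0.6) + (3.6)·(3.6) + (1.6)·(1.6)) / 4 = 33.2/4 = 8.3
  s[X,Y] = ((-3.4)·(1.2) + (-2.4)·(-1.8) + (0.6)·(-1.8) + (3.6)·(-0.8) + (1.6)·(3.2)) / 4 = 1.4/4 = 0.35
  s[X,Z] = ((-3.4)·(2.2) + (-2.4)·(0.2) + (0.6)·(1.2) + (3.6)·(-1.8) + (1.6)·(-1.8)) / 4 = -16.6/4 = -4.15
  s[Y,Y] = ((1.2)·(1.2) + (-1.8)·(-1.8) + (-1.8)·(-1.8) + (-0.8)·(-0.8) + (3.2)·(3.2)) / 4 = 18.8/4 = 4.7
  s[Y,Z] = ((1.2)·(2.2) + (-1.8)·(0.2) + (-1.8)·(1.2) + (-0.8)·(-1.8) + (3.2)·(-1.8)) / 4 = -4.2/4 = -1.05
  s[Z,Z] = ((2.2)·(2.2) + (0.2)·(0.2) + (1.2)·(1.2) + (-1.8)·(-1.8) + (-1.8)·(-1.8)) / 4 = 12.8/4 = 3.2
  Sample standard deviations s_i = √(s[i,i]):
  s(X) = √(8.3) = 2.881
  s(Y) = √(4.7) = 2.1679
  s(Z) = √(3.2) = 1.7889

Step 3 — r_{ij} = s_{ij} / (s_i · s_j):
  r[X,X] = 1 (diagonal).
  r[X,Y] = 0.35 / (2.881 · 2.1679) = 0.35 / 6.2458 = 0.056
  r[X,Z] = -4.15 / (2.881 · 1.7889) = -4.15 / 5.1536 = -0.8053
  r[Y,Y] = 1 (diagonal).
  r[Y,Z] = -1.05 / (2.1679 · 1.7889) = -1.05 / 3.8781 = -0.2707
  r[Z,Z] = 1 (diagonal).

R is symmetric with unit diagonal. Assembling:

R = [[1, 0.056, -0.8053],
 [0.056, 1, -0.2707],
 [-0.8053, -0.2707, 1]]


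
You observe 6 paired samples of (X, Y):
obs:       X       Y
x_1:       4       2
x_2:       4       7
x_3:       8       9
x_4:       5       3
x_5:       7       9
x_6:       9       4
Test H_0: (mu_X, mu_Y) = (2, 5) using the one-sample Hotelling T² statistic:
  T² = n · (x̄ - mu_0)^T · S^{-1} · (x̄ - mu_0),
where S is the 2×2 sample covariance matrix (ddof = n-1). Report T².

Step 1 — sample mean vector:
  mean(X) = (4 + 4 + 8 + 5 + 7 + 9) / 6 = 37/6 = 6.1667
  mean(Y) = (2 + 7 + 9 + 3 + 9 + 4) / 6 = 34/6 = 5.6667
  x̄ = (6.1667, 5.6667),  deviation x̄ - mu_0 = (6.1667, 5.6667) - (2, 5) = (4.1667, 0.6667).

Step 2 — sample covariance matrix, S[i,j] = (1/(n-1)) · Σ_k (x_{k,i} - mean_i) · (x_{k,j} - mean_j), divisor n-1 = 5:
  S[X,X] = ((-2.1667)·(-2.1667) + (-2.1667)·(-2.1667) + (1.8333)·(1.8333) + (-1.1667)·(-1.1667) + (0.8333)·(0.8333) + (2.8333)·(2.8333)) / 5 = 22.8333/5 = 4.5667
  S[X,Y] = ((-2.1667)·(-3.6667) + (-2.1667)·(1.3333) + (1.8333)·(3.3333) + (-1.1667)·(-2.6667) + (0.8333)·(3.3333) + (2.8333)·(-1.6667)) / 5 = 12.3333/5 = 2.4667
  S[Y,Y] = ((-3.6667)·(-3.6667) + (1.3333)·(1.3333) + (3.3333)·(3.3333) + (-2.6667)·(-2.6667) + (3.3333)·(3.3333) + (-1.6667)·(-1.6667)) / 5 = 47.3333/5 = 9.4667
  S = [[4.5667, 2.4667],
 [2.4667, 9.4667]].

Step 3 — invert S. det(S) = 4.5667·9.4667 - (2.4667)² = 37.1467.
  S^{-1} = (1/det) · [[d, -b], [-b, a]] = [[0.2548, -0.0664],
 [-0.0664, 0.1229]].

Step 4 — quadratic form (x̄ - mu_0)^T · S^{-1} · (x̄ - mu_0):
  S^{-1} · (x̄ - mu_0) = (1.0176, -0.1947),
  (x̄ - mu_0)^T · [...] = (4.1667)·(1.0176) + (0.6667)·(-0.1947) = 4.1101.

Step 5 — scale by n: T² = 6 · 4.1101 = 24.6608.

T² ≈ 24.6608


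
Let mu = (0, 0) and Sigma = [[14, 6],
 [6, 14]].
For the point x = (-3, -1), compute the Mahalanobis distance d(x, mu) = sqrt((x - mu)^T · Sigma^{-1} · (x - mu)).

Step 1 — centre the observation: (x - mu) = (-3, -1).

Step 2 — invert Sigma. det(Sigma) = 14·14 - (6)² = 160.
  Sigma^{-1} = (1/det) · [[d, -b], [-b, a]] = [[0.0875, -0.0375],
 [-0.0375, 0.0875]].

Step 3 — form the quadratic (x - mu)^T · Sigma^{-1} · (x - mu):
  Sigma^{-1} · (x - mu) = (-0.225, 0.025).
  (x - mu)^T · [Sigma^{-1} · (x - mu)] = (-3)·(-0.225) + (-1)·(0.025) = 0.65.

Step 4 — take square root: d = √(0.65) ≈ 0.8062.

d(x, mu) = √(0.65) ≈ 0.8062


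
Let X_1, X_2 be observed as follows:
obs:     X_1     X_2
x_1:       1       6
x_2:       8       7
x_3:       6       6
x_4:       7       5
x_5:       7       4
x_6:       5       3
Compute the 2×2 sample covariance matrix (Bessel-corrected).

Step 1 — column means:
  mean(X_1) = (1 + 8 + 6 + 7 + 7 + 5) / 6 = 34/6 = 5.6667
  mean(X_2) = (6 + 7 + 6 + 5 + 4 + 3) / 6 = 31/6 = 5.1667

Step 2 — sample covariance S[i,j] = (1/(n-1)) · Σ_k (x_{k,i} - mean_i) · (x_{k,j} - mean_j), with n-1 = 5.
  S[X_1,X_1] = ((-4.6667)·(-4.6667) + (2.3333)·(2.3333) + (0.3333)·(0.3333) + (1.3333)·(1.3333) + (1.3333)·(1.3333) + (-0.6667)·(-0.6667)) / 5 = 31.3333/5 = 6.2667
  S[X_1,X_2] = ((-4.6667)·(0.8333) + (2.3333)·(1.8333) + (0.3333)·(0.8333) + (1.3333)·(-0.1667) + (1.3333)·(-1.1667) + (-0.6667)·(-2.1667)) / 5 = 0.3333/5 = 0.0667
  S[X_2,X_2] = ((0.8333)·(0.8333) + (1.8333)·(1.8333) + (0.8333)·(0.8333) + (-0.1667)·(-0.1667) + (-1.1667)·(-1.1667) + (-2.1667)·(-2.1667)) / 5 = 10.8333/5 = 2.1667

S is symmetric (S[j,i] = S[i,j]). Assembling:

S = [[6.2667, 0.0667],
 [0.0667, 2.1667]]


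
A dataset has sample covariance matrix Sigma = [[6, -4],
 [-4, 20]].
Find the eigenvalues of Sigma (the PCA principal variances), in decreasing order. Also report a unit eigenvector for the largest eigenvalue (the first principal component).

Step 1 — characteristic polynomial of 2×2 Sigma:
  det(Sigma - λI) = λ² - trace · λ + det = 0.
  trace = 6 + 20 = 26, det = 6·20 - (-4)² = 104.
Step 2 — discriminant:
  Δ = trace² - 4·det = 676 - 416 = 260.
Step 3 — eigenvalues:
  λ = (trace ± √Δ)/2 = (26 ± 16.1245)/2,
  λ_1 = 21.0623,  λ_2 = 4.9377.

Step 4 — unit eigenvector for λ_1: solve (Sigma - λ_1 I)v = 0. First row:
  (6 - 21.0623)·v_x + (-4)·v_y = 0, i.e. (-15.0623)·v_x + (-4)·v_y = 0,
  so v ∝ (b, λ_1 - a) = (-4, 15.0623); multiply by -1 so the first entry is positive: u = (4, -15.0623).
  ||u|| = √((4)² + (-15.0623)²) = √(242.8716) ≈ 15.5843,
  v_1 = u/||u|| ≈ (0.2567, -0.9665) (||v_1|| = 1).

λ_1 = 21.0623,  λ_2 = 4.9377;  v_1 ≈ (0.2567, -0.9665)


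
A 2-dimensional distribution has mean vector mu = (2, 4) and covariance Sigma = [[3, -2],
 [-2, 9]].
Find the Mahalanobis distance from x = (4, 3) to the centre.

Step 1 — centre the observation: (x - mu) = (2, -1).

Step 2 — invert Sigma. det(Sigma) = 3·9 - (-2)² = 23.
  Sigma^{-1} = (1/det) · [[d, -b], [-b, a]] = [[0.3913, 0.087],
 [0.087, 0.1304]].

Step 3 — form the quadratic (x - mu)^T · Sigma^{-1} · (x - mu):
  Sigma^{-1} · (x - mu) = (0.6957, 0.0435).
  (x - mu)^T · [Sigma^{-1} · (x - mu)] = (2)·(0.6957) + (-1)·(0.0435) = 1.3478.

Step 4 — take square root: d = √(1.3478) ≈ 1.161.

d(x, mu) = √(1.3478) ≈ 1.161


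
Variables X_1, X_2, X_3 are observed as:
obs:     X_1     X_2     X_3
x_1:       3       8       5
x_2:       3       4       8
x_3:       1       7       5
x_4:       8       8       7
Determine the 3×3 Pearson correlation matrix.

Step 1 — column means:
  mean(X_1) = (3 + 3 + 1 + 8) / 4 = 15/4 = 3.75
  mean(X_2) = (8 + 4 + 7 + 8) / 4 = 27/4 = 6.75
  mean(X_3) = (5 + 8 + 5 + 7) / 4 = 25/4 = 6.25

Step 2 — sample variances and covariances s[i,j] = (1/(n-1)) · Σ_k (x_{k,i} - mean_i) · (x_{k,j} - mean_j), with n-1 = 3:
  s[X_1,X_1] = ((-0.75)·(-0.75) + (-0.75)·(-0.75) + (-2.75)·(-2.75) + (4.25)·(4.25)) / 3 = 26.75/3 = 8.9167
  s[X_1,X_2] = ((-0.75)·(1.25) + (-0.75)·(-2.75) + (-2.75)·(0.25) + (4.25)·(1.25)) / 3 = 5.75/3 = 1.9167
  s[X_1,X_3] = ((-0.75)·(-1.25) + (-0.75)·(1.75) + (-2.75)·(-1.25) + (4.25)·(0.75)) / 3 = 6.25/3 = 2.0833
  s[X_2,X_2] = ((1.25)·(1.25) + (-2.75)·(-2.75) + (0.25)·(0.25) + (1.25)·(1.25)) / 3 = 10.75/3 = 3.5833
  s[X_2,X_3] = ((1.25)·(-1.25) + (-2.75)·(1.75) + (0.25)·(-1.25) + (1.25)·(0.75)) / 3 = -5.75/3 = -1.9167
  s[X_3,X_3] = ((-1.25)·(-1.25) + (1.75)·(1.75) + (-1.25)·(-1.25) + (0.75)·(0.75)) / 3 = 6.75/3 = 2.25
  Sample standard deviations s_i = √(s[i,i]):
  s(X_1) = √(8.9167) = 2.9861
  s(X_2) = √(3.5833) = 1.893
  s(X_3) = √(2.25) = 1.5

Step 3 — r_{ij} = s_{ij} / (s_i · s_j):
  r[X_1,X_1] = 1 (diagonal).
  r[X_1,X_2] = 1.9167 / (2.9861 · 1.893) = 1.9167 / 5.6526 = 0.3391
  r[X_1,X_3] = 2.0833 / (2.9861 · 1.5) = 2.0833 / 4.4791 = 0.4651
  r[X_2,X_2] = 1 (diagonal).
  r[X_2,X_3] = -1.9167 / (1.893 · 1.5) = -1.9167 / 2.8395 = -0.675
  r[X_3,X_3] = 1 (diagonal).

R is symmetric with unit diagonal. Assembling:

R = [[1, 0.3391, 0.4651],
 [0.3391, 1, -0.675],
 [0.4651, -0.675, 1]]


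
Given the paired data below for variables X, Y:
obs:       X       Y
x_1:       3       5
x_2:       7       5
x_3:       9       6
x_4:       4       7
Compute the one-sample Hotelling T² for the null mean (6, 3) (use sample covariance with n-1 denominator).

Step 1 — sample mean vector:
  mean(X) = (3 + 7 + 9 + 4) / 4 = 23/4 = 5.75
  mean(Y) = (5 + 5 + 6 + 7) / 4 = 23/4 = 5.75
  x̄ = (5.75, 5.75),  deviation x̄ - mu_0 = (5.75, 5.75) - (6, 3) = (-0.25, 2.75).

Step 2 — sample covariance matrix, S[i,j] = (1/(n-1)) · Σ_k (x_{k,i} - mean_i) · (x_{k,j} - mean_j), divisor n-1 = 3:
  S[X,X] = ((-2.75)·(-2.75) + (1.25)·(1.25) + (3.25)·(3.25) + (-1.75)·(-1.75)) / 3 = 22.75/3 = 7.5833
  S[X,Y] = ((-2.75)·(-0.75) + (1.25)·(-0.75) + (3.25)·(0.25) + (-1.75)·(1.25)) / 3 = -0.25/3 = -0.0833
  S[Y,Y] = ((-0.75)·(-0.75) + (-0.75)·(-0.75) + (0.25)·(0.25) + (1.25)·(1.25)) / 3 = 2.75/3 = 0.9167
  S = [[7.5833, -0.0833],
 [-0.0833, 0.9167]].

Step 3 — invert S. det(S) = 7.5833·0.9167 - (-0.0833)² = 6.9444.
  S^{-1} = (1/det) · [[d, -b], [-b, a]] = [[0.132, 0.012],
 [0.012, 1.092]].

Step 4 — quadratic form (x̄ - mu_0)^T · S^{-1} · (x̄ - mu_0):
  S^{-1} · (x̄ - mu_0) = (0, 3),
  (x̄ - mu_0)^T · [...] = (-0.25)·(0) + (2.75)·(3) = 8.25.

Step 5 — scale by n: T² = 4 · 8.25 = 33.

T² ≈ 33


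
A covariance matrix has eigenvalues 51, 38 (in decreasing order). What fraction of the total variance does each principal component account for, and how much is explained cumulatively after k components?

Step 1 — total variance = trace(Sigma) = Σ λ_i = 51 + 38 = 89.

Step 2 — fraction explained by component i = λ_i / Σ λ:
  PC1: 51/89 = 0.573
  PC2: 38/89 = 0.427

Step 3 — cumulative fraction after k components = (λ_1 + ... + λ_k) / Σ λ:
  k = 1: 51/89 = 0.573
  k = 2: (51 + 38)/89 = 89/89 = 1

Summary (fraction, with percent):

explained: PC1 0.573 (57.3%), PC2 0.427 (42.7%);  cumulative: 0.573, 1


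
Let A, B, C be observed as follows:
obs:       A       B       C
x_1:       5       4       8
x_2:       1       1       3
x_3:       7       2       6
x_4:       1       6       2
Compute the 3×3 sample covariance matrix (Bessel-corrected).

Step 1 — column means:
  mean(A) = (5 + 1 + 7 + 1) / 4 = 14/4 = 3.5
  mean(B) = (4 + 1 + 2 + 6) / 4 = 13/4 = 3.25
  mean(C) = (8 + 3 + 6 + 2) / 4 = 19/4 = 4.75

Step 2 — sample covariance S[i,j] = (1/(n-1)) · Σ_k (x_{k,i} - mean_i) · (x_{k,j} - mean_j), with n-1 = 3.
  S[A,A] = ((1.5)·(1.5) + (-2.5)·(-2.5) + (3.5)·(3.5) + (-2.5)·(-2.5)) / 3 = 27/3 = 9
  S[A,B] = ((1.5)·(0.75) + (-2.5)·(-2.25) + (3.5)·(-1.25) + (-2.5)·(2.75)) / 3 = -4.5/3 = -1.5
  S[A,C] = ((1.5)·(3.25) + (-2.5)·(-1.75) + (3.5)·(1.25) + (-2.5)·(-2.75)) / 3 = 20.5/3 = 6.8333
  S[B,B] = ((0.75)·(0.75) + (-2.25)·(-2.25) + (-1.25)·(-1.25) + (2.75)·(2.75)) / 3 = 14.75/3 = 4.9167
  S[B,C] = ((0.75)·(3.25) + (-2.25)·(-1.75) + (-1.25)·(1.25) + (2.75)·(-2.75)) / 3 = -2.75/3 = -0.9167
  S[C,C] = ((3.25)·(3.25) + (-1.75)·(-1.75) + (1.25)·(1.25) + (-2.75)·(-2.75)) / 3 = 22.75/3 = 7.5833

S is symmetric (S[j,i] = S[i,j]). Assembling:

S = [[9, -1.5, 6.8333],
 [-1.5, 4.9167, -0.9167],
 [6.8333, -0.9167, 7.5833]]


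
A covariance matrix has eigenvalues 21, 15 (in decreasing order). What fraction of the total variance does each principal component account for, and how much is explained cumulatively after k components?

Step 1 — total variance = trace(Sigma) = Σ λ_i = 21 + 15 = 36.

Step 2 — fraction explained by component i = λ_i / Σ λ:
  PC1: 21/36 = 0.5833
  PC2: 15/36 = 0.4167

Step 3 — cumulative fraction after k components = (λ_1 + ... + λ_k) / Σ λ:
  k = 1: 21/36 = 0.5833
  k = 2: (21 + 15)/36 = 36/36 = 1

Summary (fraction, with percent):

explained: PC1 0.5833 (58.33%), PC2 0.4167 (41.67%);  cumulative: 0.5833, 1


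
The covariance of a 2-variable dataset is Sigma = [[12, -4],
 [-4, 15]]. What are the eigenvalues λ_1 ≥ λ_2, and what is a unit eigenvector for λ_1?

Step 1 — characteristic polynomial of 2×2 Sigma:
  det(Sigma - λI) = λ² - trace · λ + det = 0.
  trace = 12 + 15 = 27, det = 12·15 - (-4)² = 164.
Step 2 — discriminant:
  Δ = trace² - 4·det = 729 - 656 = 73.
Step 3 — eigenvalues:
  λ = (trace ± √Δ)/2 = (27 ± 8.544)/2,
  λ_1 = 17.772,  λ_2 = 9.228.

Step 4 — unit eigenvector for λ_1: solve (Sigma - λ_1 I)v = 0. First row:
  (12 - 17.772)·v_x + (-4)·v_y = 0, i.e. (-5.772)·v_x + (-4)·v_y = 0,
  so v ∝ (b, λ_1 - a) = (-4, 5.772); multiply by -1 so the first entry is positive: u = (4, -5.772).
  ||u|| = √((4)² + (-5.772)²) = √(49.316) ≈ 7.0225,
  v_1 = u/||u|| ≈ (0.5696, -0.8219) (||v_1|| = 1).

λ_1 = 17.772,  λ_2 = 9.228;  v_1 ≈ (0.5696, -0.8219)


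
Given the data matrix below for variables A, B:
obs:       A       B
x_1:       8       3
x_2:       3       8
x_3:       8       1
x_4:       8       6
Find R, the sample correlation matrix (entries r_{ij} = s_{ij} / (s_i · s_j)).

Step 1 — column means:
  mean(A) = (8 + 3 + 8 + 8) / 4 = 27/4 = 6.75
  mean(B) = (3 + 8 + 1 + 6) / 4 = 18/4 = 4.5

Step 2 — sample variances and covariances s[i,j] = (1/(n-1)) · Σ_k (x_{k,i} - mean_i) · (x_{k,j} - mean_j), with n-1 = 3:
  s[A,A] = ((1.25)·(1.25) + (-3.75)·(-3.75) + (1.25)·(1.25) + (1.25)·(1.25)) / 3 = 18.75/3 = 6.25
  s[A,B] = ((1.25)·(-1.5) + (-3.75)·(3.5) + (1.25)·(-3.5) + (1.25)·(1.5)) / 3 = -17.5/3 = -5.8333
  s[B,B] = ((-1.5)·(-1.5) + (3.5)·(3.5) + (-3.5)·(-3.5) + (1.5)·(1.5)) / 3 = 29/3 = 9.6667
  Sample standard deviations s_i = √(s[i,i]):
  s(A) = √(6.25) = 2.5
  s(B) = √(9.6667) = 3.1091

Step 3 — r_{ij} = s_{ij} / (s_i · s_j):
  r[A,A] = 1 (diagonal).
  r[A,B] = -5.8333 / (2.5 · 3.1091) = -5.8333 / 7.7728 = -0.7505
  r[B,B] = 1 (diagonal).

R is symmetric with unit diagonal. Assembling:

R = [[1, -0.7505],
 [-0.7505, 1]]


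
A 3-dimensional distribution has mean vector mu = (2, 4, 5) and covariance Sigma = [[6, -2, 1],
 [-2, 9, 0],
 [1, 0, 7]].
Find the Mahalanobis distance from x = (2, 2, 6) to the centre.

Step 1 — centre the observation: (x - mu) = (0, -2, 1).

Step 2 — invert Sigma (cofactor / det for 3×3, or solve directly):
  Sigma^{-1} = [[0.1848, 0.0411, -0.0264],
 [0.0411, 0.1202, -0.0059],
 [-0.0264, -0.0059, 0.1466]].

Step 3 — form the quadratic (x - mu)^T · Sigma^{-1} · (x - mu):
  Sigma^{-1} · (x - mu) = (-0.1085, -0.2463, 0.1584).
  (x - mu)^T · [Sigma^{-1} · (x - mu)] = (0)·(-0.1085) + (-2)·(-0.2463) + (1)·(0.1584) = 0.651.

Step 4 — take square root: d = √(0.651) ≈ 0.8069.

d(x, mu) = √(0.651) ≈ 0.8069


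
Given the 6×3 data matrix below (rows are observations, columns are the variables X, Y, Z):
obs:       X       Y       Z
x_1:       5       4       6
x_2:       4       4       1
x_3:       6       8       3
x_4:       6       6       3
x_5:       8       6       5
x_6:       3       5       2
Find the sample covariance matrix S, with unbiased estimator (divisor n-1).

Step 1 — column means:
  mean(X) = (5 + 4 + 6 + 6 + 8 + 3) / 6 = 32/6 = 5.3333
  mean(Y) = (4 + 4 + 8 + 6 + 6 + 5) / 6 = 33/6 = 5.5
  mean(Z) = (6 + 1 + 3 + 3 + 5 + 2) / 6 = 20/6 = 3.3333

Step 2 — sample covariance S[i,j] = (1/(n-1)) · Σ_k (x_{k,i} - mean_i) · (x_{k,j} - mean_j), with n-1 = 5.
  S[X,X] = ((-0.3333)·(-0.3333) + (-1.3333)·(-1.3333) + (0.6667)·(0.6667) + (0.6667)·(0.6667) + (2.6667)·(2.6667) + (-2.3333)·(-2.3333)) / 5 = 15.3333/5 = 3.0667
  S[X,Y] = ((-0.3333)·(-1.5) + (-1.3333)·(-1.5) + (0.6667)·(2.5) + (0.6667)·(0.5) + (2.6667)·(0.5) + (-2.3333)·(-0.5)) / 5 = 7/5 = 1.4
  S[X,Z] = ((-0.3333)·(2.6667) + (-1.3333)·(-2.3333) + (0.6667)·(-0.3333) + (0.6667)·(-0.3333) + (2.6667)·(1.6667) + (-2.3333)·(-1.3333)) / 5 = 9.3333/5 = 1.8667
  S[Y,Y] = ((-1.5)·(-1.5) + (-1.5)·(-1.5) + (2.5)·(2.5) + (0.5)·(0.5) + (0.5)·(0.5) + (-0.5)·(-0.5)) / 5 = 11.5/5 = 2.3
  S[Y,Z] = ((-1.5)·(2.6667) + (-1.5)·(-2.3333) + (2.5)·(-0.3333) + (0.5)·(-0.3333) + (0.5)·(1.6667) + (-0.5)·(-1.3333)) / 5 = 0/5 = 0
  S[Z,Z] = ((2.6667)·(2.6667) + (-2.3333)·(-2.3333) + (-0.3333)·(-0.3333) + (-0.3333)·(-0.3333) + (1.6667)·(1.6667) + (-1.3333)·(-1.3333)) / 5 = 17.3333/5 = 3.4667

S is symmetric (S[j,i] = S[i,j]). Assembling:

S = [[3.0667, 1.4, 1.8667],
 [1.4, 2.3, 0],
 [1.8667, 0, 3.4667]]


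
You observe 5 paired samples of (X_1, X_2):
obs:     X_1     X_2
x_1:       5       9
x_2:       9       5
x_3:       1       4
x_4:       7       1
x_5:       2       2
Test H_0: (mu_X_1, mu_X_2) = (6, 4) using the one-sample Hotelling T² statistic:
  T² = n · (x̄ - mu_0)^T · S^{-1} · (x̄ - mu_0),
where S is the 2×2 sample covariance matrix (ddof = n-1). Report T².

Step 1 — sample mean vector:
  mean(X_1) = (5 + 9 + 1 + 7 + 2) / 5 = 24/5 = 4.8
  mean(X_2) = (9 + 5 + 4 + 1 + 2) / 5 = 21/5 = 4.2
  x̄ = (4.8, 4.2),  deviation x̄ - mu_0 = (4.8, 4.2) - (6, 4) = (-1.2, 0.2).

Step 2 — sample covariance matrix, S[i,j] = (1/(n-1)) · Σ_k (x_{k,i} - mean_i) · (x_{k,j} - mean_j), divisor n-1 = 4:
  S[X_1,X_1] = ((0.2)·(0.2) + (4.2)·(4.2) + (-3.8)·(-3.8) + (2.2)·(2.2) + (-2.8)·(-2.8)) / 4 = 44.8/4 = 11.2
  S[X_1,X_2] = ((0.2)·(4.8) + (4.2)·(0.8) + (-3.8)·(-0.2) + (2.2)·(-3.2) + (-2.8)·(-2.2)) / 4 = 4.2/4 = 1.05
  S[X_2,X_2] = ((4.8)·(4.8) + (0.8)·(0.8) + (-0.2)·(-0.2) + (-3.2)·(-3.2) + (-2.2)·(-2.2)) / 4 = 38.8/4 = 9.7
  S = [[11.2, 1.05],
 [1.05, 9.7]].

Step 3 — invert S. det(S) = 11.2·9.7 - (1.05)² = 107.5375.
  S^{-1} = (1/det) · [[d, -b], [-b, a]] = [[0.0902, -0.0098],
 [-0.0098, 0.1041]].

Step 4 — quadratic form (x̄ - mu_0)^T · S^{-1} · (x̄ - mu_0):
  S^{-1} · (x̄ - mu_0) = (-0.1102, 0.0325),
  (x̄ - mu_0)^T · [...] = (-1.2)·(-0.1102) + (0.2)·(0.0325) = 0.1387.

Step 5 — scale by n: T² = 5 · 0.1387 = 0.6937.

T² ≈ 0.6937


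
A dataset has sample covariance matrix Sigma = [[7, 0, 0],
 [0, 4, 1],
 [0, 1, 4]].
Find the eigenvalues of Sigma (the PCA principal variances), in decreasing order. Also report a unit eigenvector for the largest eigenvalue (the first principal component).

Step 1 — characteristic polynomial p(λ) = det(λI - Sigma) = λ³ - tr·λ² + c_1·λ - det, where tr = trace, c_1 = sum of the principal 2×2 minors, det = det(Sigma):
  tr = 7 + 4 + 4 = 15,
  c_1 = (7·4 - (0)²) + (7·4 - (0)²) + (4·4 - (1)²) = 28 + 28 + 15 = 71,
  det = 7·(4·4 - (1)²) - (0)·((0)·4 - (1)·(0)) + (0)·((0)·(1) - 4·(0)) = 7·(15) - (0)·(0) + (0)·(0) = 105.
  So p(λ) = λ³ - 15λ² + 71λ - 105.
Step 2 — look for an integer root (rational root theorem: any rational root is an integer divisor of 105). Testing λ = 3:
  p(3) = 27 - 135 + 213 - 105 = 0  ✓
  Dividing out (λ - 3): p(λ) = (λ - 3)(λ² - 12λ + 35).
Step 3 — remaining eigenvalues from the quadratic λ² - 12λ + 35 = 0:
  Δ = 12² - 4·35 = 144 - 140 = 4,  λ = (12 ± √4)/2 = (12 ± 2)/2 = 7 or 5.
  Sorted: λ_1 = 7,  λ_2 = 5,  λ_3 = 3  (check: sum = 15 = tr ✓).

Step 4 — unit eigenvector for λ_1 = 7: v spans the null space of (Sigma - λ_1 I), whose rows are
  r_1 = (0, 0, 0),  r_2 = (0, -3, 1),  r_3 = (0, 1, -3).
  v is orthogonal to every row, so take v ∝ r_2 × r_3 = ((-3)·(-3) - (1)·(1), (1)·(0) - (0)·(-3), (0)·(1) - (-3)·(0)) = (8, 0, 0).
  Rescale (divide by 8): u = (1, 0, 0).
  ||u|| = √((1)² + (0)² + (0)²) = √(1) = 1,  v_1 = u/||u|| ≈ (1, 0, 0) (||v_1|| = 1).

λ_1 = 7,  λ_2 = 5,  λ_3 = 3;  v_1 ≈ (1, 0, 0)


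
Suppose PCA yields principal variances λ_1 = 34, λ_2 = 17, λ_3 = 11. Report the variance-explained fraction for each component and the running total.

Step 1 — total variance = trace(Sigma) = Σ λ_i = 34 + 17 + 11 = 62.

Step 2 — fraction explained by component i = λ_i / Σ λ:
  PC1: 34/62 = 0.5484
  PC2: 17/62 = 0.2742
  PC3: 11/62 = 0.1774

Step 3 — cumulative fraction after k components = (λ_1 + ... + λ_k) / Σ λ:
  k = 1: 34/62 = 0.5484
  k = 2: (34 + 17)/62 = 51/62 = 0.8226
  k = 3: (34 + 17 + 11)/62 = 62/62 = 1

Summary (fraction, with percent):

explained: PC1 0.5484 (54.84%), PC2 0.2742 (27.42%), PC3 0.1774 (17.74%);  cumulative: 0.5484, 0.8226, 1


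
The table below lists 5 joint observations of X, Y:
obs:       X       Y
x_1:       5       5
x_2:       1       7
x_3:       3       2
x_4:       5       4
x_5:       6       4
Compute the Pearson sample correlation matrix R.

Step 1 — column means:
  mean(X) = (5 + 1 + 3 + 5 + 6) / 5 = 20/5 = 4
  mean(Y) = (5 + 7 + 2 + 4 + 4) / 5 = 22/5 = 4.4

Step 2 — sample variances and covariances s[i,j] = (1/(n-1)) · Σ_k (x_{k,i} - mean_i) · (x_{k,j} - mean_j), with n-1 = 4:
  s[X,X] = ((1)·(1) + (-3)·(-3) + (-1)·(-1) + (1)·(1) + (2)·(2)) / 4 = 16/4 = 4
  s[X,Y] = ((1)·(0.6) + (-3)·(2.6) + (-1)·(-2.4) + (1)·(-0.4) + (2)·(-0.4)) / 4 = -6/4 = -1.5
  s[Y,Y] = ((0.6)·(0.6) + (2.6)·(2.6) + (-2.4)·(-2.4) + (-0.4)·(-0.4) + (-0.4)·(-0.4)) / 4 = 13.2/4 = 3.3
  Sample standard deviations s_i = √(s[i,i]):
  s(X) = √(4) = 2
  s(Y) = √(3.3) = 1.8166

Step 3 — r_{ij} = s_{ij} / (s_i · s_j):
  r[X,X] = 1 (diagonal).
  r[X,Y] = -1.5 / (2 · 1.8166) = -1.5 / 3.6332 = -0.4129
  r[Y,Y] = 1 (diagonal).

R is symmetric with unit diagonal. Assembling:

R = [[1, -0.4129],
 [-0.4129, 1]]


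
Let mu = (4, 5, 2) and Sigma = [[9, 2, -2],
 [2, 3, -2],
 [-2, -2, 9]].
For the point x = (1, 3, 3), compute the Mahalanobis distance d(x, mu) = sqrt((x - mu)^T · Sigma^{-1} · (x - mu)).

Step 1 — centre the observation: (x - mu) = (-3, -2, 1).

Step 2 — invert Sigma (cofactor / det for 3×3, or solve directly):
  Sigma^{-1} = [[0.1314, -0.08, 0.0114],
 [-0.08, 0.44, 0.08],
 [0.0114, 0.08, 0.1314]].

Step 3 — form the quadratic (x - mu)^T · Sigma^{-1} · (x - mu):
  Sigma^{-1} · (x - mu) = (-0.2229, -0.56, -0.0629).
  (x - mu)^T · [Sigma^{-1} · (x - mu)] = (-3)·(-0.2229) + (-2)·(-0.56) + (1)·(-0.0629) = 1.7257.

Step 4 — take square root: d = √(1.7257) ≈ 1.3137.

d(x, mu) = √(1.7257) ≈ 1.3137


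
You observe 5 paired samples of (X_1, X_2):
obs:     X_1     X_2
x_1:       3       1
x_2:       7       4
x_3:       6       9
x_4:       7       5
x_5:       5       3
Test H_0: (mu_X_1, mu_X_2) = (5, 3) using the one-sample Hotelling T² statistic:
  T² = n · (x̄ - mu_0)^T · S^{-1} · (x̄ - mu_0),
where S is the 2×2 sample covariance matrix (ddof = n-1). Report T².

Step 1 — sample mean vector:
  mean(X_1) = (3 + 7 + 6 + 7 + 5) / 5 = 28/5 = 5.6
  mean(X_2) = (1 + 4 + 9 + 5 + 3) / 5 = 22/5 = 4.4
  x̄ = (5.6, 4.4),  deviation x̄ - mu_0 = (5.6, 4.4) - (5, 3) = (0.6, 1.4).

Step 2 — sample covariance matrix, S[i,j] = (1/(n-1)) · Σ_k (x_{k,i} - mean_i) · (x_{k,j} - mean_j), divisor n-1 = 4:
  S[X_1,X_1] = ((-2.6)·(-2.6) + (1.4)·(1.4) + (0.4)·(0.4) + (1.4)·(1.4) + (-0.6)·(-0.6)) / 4 = 11.2/4 = 2.8
  S[X_1,X_2] = ((-2.6)·(-3.4) + (1.4)·(-0.4) + (0.4)·(4.6) + (1.4)·(0.6) + (-0.6)·(-1.4)) / 4 = 11.8/4 = 2.95
  S[X_2,X_2] = ((-3.4)·(-3.4) + (-0.4)·(-0.4) + (4.6)·(4.6) + (0.6)·(0.6) + (-1.4)·(-1.4)) / 4 = 35.2/4 = 8.8
  S = [[2.8, 2.95],
 [2.95, 8.8]].

Step 3 — invert S. det(S) = 2.8·8.8 - (2.95)² = 15.9375.
  S^{-1} = (1/det) · [[d, -b], [-b, a]] = [[0.5522, -0.1851],
 [-0.1851, 0.1757]].

Step 4 — quadratic form (x̄ - mu_0)^T · S^{-1} · (x̄ - mu_0):
  S^{-1} · (x̄ - mu_0) = (0.0722, 0.1349),
  (x̄ - mu_0)^T · [...] = (0.6)·(0.0722) + (1.4)·(0.1349) = 0.2322.

Step 5 — scale by n: T² = 5 · 0.2322 = 1.1608.

T² ≈ 1.1608


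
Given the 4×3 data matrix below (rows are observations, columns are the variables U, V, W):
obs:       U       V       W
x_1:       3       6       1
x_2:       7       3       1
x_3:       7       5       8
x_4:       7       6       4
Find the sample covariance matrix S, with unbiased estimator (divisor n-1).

Step 1 — column means:
  mean(U) = (3 + 7 + 7 + 7) / 4 = 24/4 = 6
  mean(V) = (6 + 3 + 5 + 6) / 4 = 20/4 = 5
  mean(W) = (1 + 1 + 8 + 4) / 4 = 14/4 = 3.5

Step 2 — sample covariance S[i,j] = (1/(n-1)) · Σ_k (x_{k,i} - mean_i) · (x_{k,j} - mean_j), with n-1 = 3.
  S[U,U] = ((-3)·(-3) + (1)·(1) + (1)·(1) + (1)·(1)) / 3 = 12/3 = 4
  S[U,V] = ((-3)·(1) + (1)·(-2) + (1)·(0) + (1)·(1)) / 3 = -4/3 = -1.3333
  S[U,W] = ((-3)·(-2.5) + (1)·(-2.5) + (1)·(4.5) + (1)·(0.5)) / 3 = 10/3 = 3.3333
  S[V,V] = ((1)·(1) + (-2)·(-2) + (0)·(0) + (1)·(1)) / 3 = 6/3 = 2
  S[V,W] = ((1)·(-2.5) + (-2)·(-2.5) + (0)·(4.5) + (1)·(0.5)) / 3 = 3/3 = 1
  S[W,W] = ((-2.5)·(-2.5) + (-2.5)·(-2.5) + (4.5)·(4.5) + (0.5)·(0.5)) / 3 = 33/3 = 11

S is symmetric (S[j,i] = S[i,j]). Assembling:

S = [[4, -1.3333, 3.3333],
 [-1.3333, 2, 1],
 [3.3333, 1, 11]]


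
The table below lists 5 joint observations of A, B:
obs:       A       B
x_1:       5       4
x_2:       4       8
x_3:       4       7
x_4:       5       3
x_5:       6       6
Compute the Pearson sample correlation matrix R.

Step 1 — column means:
  mean(A) = (5 + 4 + 4 + 5 + 6) / 5 = 24/5 = 4.8
  mean(B) = (4 + 8 + 7 + 3 + 6) / 5 = 28/5 = 5.6

Step 2 — sample variances and covariances s[i,j] = (1/(n-1)) · Σ_k (x_{k,i} - mean_i) · (x_{k,j} - mean_j), with n-1 = 4:
  s[A,A] = ((0.2)·(0.2) + (-0.8)·(-0.8) + (-0.8)·(-0.8) + (0.2)·(0.2) + (1.2)·(1.2)) / 4 = 2.8/4 = 0.7
  s[A,B] = ((0.2)·(-1.6) + (-0.8)·(2.4) + (-0.8)·(1.4) + (0.2)·(-2.6) + (1.2)·(0.4)) / 4 = -3.4/4 = -0.85
  s[B,B] = ((-1.6)·(-1.6) + (2.4)·(2.4) + (1.4)·(1.4) + (-2.6)·(-2.6) + (0.4)·(0.4)) / 4 = 17.2/4 = 4.3
  Sample standard deviations s_i = √(s[i,i]):
  s(A) = √(0.7) = 0.8367
  s(B) = √(4.3) = 2.0736

Step 3 — r_{ij} = s_{ij} / (s_i · s_j):
  r[A,A] = 1 (diagonal).
  r[A,B] = -0.85 / (0.8367 · 2.0736) = -0.85 / 1.7349 = -0.4899
  r[B,B] = 1 (diagonal).

R is symmetric with unit diagonal. Assembling:

R = [[1, -0.4899],
 [-0.4899, 1]]


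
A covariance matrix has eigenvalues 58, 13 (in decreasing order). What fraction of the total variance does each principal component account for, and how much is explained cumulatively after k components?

Step 1 — total variance = trace(Sigma) = Σ λ_i = 58 + 13 = 71.

Step 2 — fraction explained by component i = λ_i / Σ λ:
  PC1: 58/71 = 0.8169
  PC2: 13/71 = 0.1831

Step 3 — cumulative fraction after k components = (λ_1 + ... + λ_k) / Σ λ:
  k = 1: 58/71 = 0.8169
  k = 2: (58 + 13)/71 = 71/71 = 1

Summary (fraction, with percent):

explained: PC1 0.8169 (81.69%), PC2 0.1831 (18.31%);  cumulative: 0.8169, 1


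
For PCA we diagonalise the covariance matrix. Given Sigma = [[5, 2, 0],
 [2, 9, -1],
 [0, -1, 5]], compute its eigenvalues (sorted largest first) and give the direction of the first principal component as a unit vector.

Step 1 — characteristic polynomial p(λ) = det(λI - Sigma) = λ³ - tr·λ² + c_1·λ - det, where tr = trace, c_1 = sum of the principal 2×2 minors, det = det(Sigma):
  tr = 5 + 9 + 5 = 19,
  c_1 = (5·9 - (2)²) + (5·5 - (0)²) + (9·5 - (-1)²) = 41 + 25 + 44 = 110,
  det = 5·(9·5 - (-1)²) - (2)·((2)·5 - (-1)·(0)) + (0)·((2)·(-1) - 9·(0)) = 5·(44) - (2)·(10) + (0)·(-2) = 200.
  So p(λ) = λ³ - 19λ² + 110λ - 200.
Step 2 — look for an integer root (rational root theorem: any rational root is an integer divisor of 200). Testing λ = 4:
  p(4) = 64 - 304 + 440 - 200 = 0  ✓
  Dividing out (λ - 4): p(λ) = (λ - 4)(λ² - 15λ + 50).
Step 3 — remaining eigenvalues from the quadratic λ² - 15λ + 50 = 0:
  Δ = 15² - 4·50 = 225 - 200 = 25,  λ = (15 ± √25)/2 = (15 ± 5)/2 = 10 or 5.
  Sorted: λ_1 = 10,  λ_2 = 5,  λ_3 = 4  (check: sum = 19 = tr ✓).

Step 4 — unit eigenvector for λ_1 = 10: v spans the null space of (Sigma - λ_1 I), whose rows are
  r_1 = (-5, 2, 0),  r_2 = (2, -1, -1),  r_3 = (0, -1, -5).
  v is orthogonal to every row, so take v ∝ r_1 × r_2 = ((2)·(-1) - (0)·(-1), (0)·(2) - (-5)·(-1), (-5)·(-1) - (2)·(2)) = (-2, -5, 1).
  Rescale (multiply by -1 so the first nonzero entry is positive): u = (2, 5, -1).
  ||u|| = √((2)² + (5)² + (-1)²) = √(30) ≈ 5.4772,  v_1 = u/||u|| ≈ (0.3651, 0.9129, -0.1826) (||v_1|| = 1).

λ_1 = 10,  λ_2 = 5,  λ_3 = 4;  v_1 ≈ (0.3651, 0.9129, -0.1826)


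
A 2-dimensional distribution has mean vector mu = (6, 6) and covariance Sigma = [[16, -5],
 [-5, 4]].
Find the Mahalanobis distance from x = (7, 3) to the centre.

Step 1 — centre the observation: (x - mu) = (1, -3).

Step 2 — invert Sigma. det(Sigma) = 16·4 - (-5)² = 39.
  Sigma^{-1} = (1/det) · [[d, -b], [-b, a]] = [[0.1026, 0.1282],
 [0.1282, 0.4103]].

Step 3 — form the quadratic (x - mu)^T · Sigma^{-1} · (x - mu):
  Sigma^{-1} · (x - mu) = (-0.2821, -1.1026).
  (x - mu)^T · [Sigma^{-1} · (x - mu)] = (1)·(-0.2821) + (-3)·(-1.1026) = 3.0256.

Step 4 — take square root: d = √(3.0256) ≈ 1.7394.

d(x, mu) = √(3.0256) ≈ 1.7394


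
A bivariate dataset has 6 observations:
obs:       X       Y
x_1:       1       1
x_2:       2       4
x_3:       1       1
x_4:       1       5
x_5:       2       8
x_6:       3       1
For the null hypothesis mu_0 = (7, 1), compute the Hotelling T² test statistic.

Step 1 — sample mean vector:
  mean(X) = (1 + 2 + 1 + 1 + 2 + 3) / 6 = 10/6 = 1.6667
  mean(Y) = (1 + 4 + 1 + 5 + 8 + 1) / 6 = 20/6 = 3.3333
  x̄ = (1.6667, 3.3333),  deviation x̄ - mu_0 = (1.6667, 3.3333) - (7, 1) = (-5.3333, 2.3333).

Step 2 — sample covariance matrix, S[i,j] = (1/(n-1)) · Σ_k (x_{k,i} - mean_i) · (x_{k,j} - mean_j), divisor n-1 = 5:
  S[X,X] = ((-0.6667)·(-0.6667) + (0.3333)·(0.3333) + (-0.6667)·(-0.6667) + (-0.6667)·(-0.6667) + (0.3333)·(0.3333) + (1.3333)·(1.3333)) / 5 = 3.3333/5 = 0.6667
  S[X,Y] = ((-0.6667)·(-2.3333) + (0.3333)·(0.6667) + (-0.6667)·(-2.3333) + (-0.6667)·(1.6667) + (0.3333)·(4.6667) + (1.3333)·(-2.3333)) / 5 = 0.6667/5 = 0.1333
  S[Y,Y] = ((-2.3333)·(-2.3333) + (0.6667)·(0.6667) + (-2.3333)·(-2.3333) + (1.6667)·(1.6667) + (4.6667)·(4.6667) + (-2.3333)·(-2.3333)) / 5 = 41.3333/5 = 8.2667
  S = [[0.6667, 0.1333],
 [0.1333, 8.2667]].

Step 3 — invert S. det(S) = 0.6667·8.2667 - (0.1333)² = 5.4933.
  S^{-1} = (1/det) · [[d, -b], [-b, a]] = [[1.5049, -0.0243],
 [-0.0243, 0.1214]].

Step 4 — quadratic form (x̄ - mu_0)^T · S^{-1} · (x̄ - mu_0):
  S^{-1} · (x̄ - mu_0) = (-8.0825, 0.4126),
  (x̄ - mu_0)^T · [...] = (-5.3333)·(-8.0825) + (2.3333)·(0.4126) = 44.0696.

Step 5 — scale by n: T² = 6 · 44.0696 = 264.4175.

T² ≈ 264.4175


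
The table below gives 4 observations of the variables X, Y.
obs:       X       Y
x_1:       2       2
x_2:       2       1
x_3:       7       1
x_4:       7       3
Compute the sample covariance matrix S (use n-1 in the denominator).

Step 1 — column means:
  mean(X) = (2 + 2 + 7 + 7) / 4 = 18/4 = 4.5
  mean(Y) = (2 + 1 + 1 + 3) / 4 = 7/4 = 1.75

Step 2 — sample covariance S[i,j] = (1/(n-1)) · Σ_k (x_{k,i} - mean_i) · (x_{k,j} - mean_j), with n-1 = 3.
  S[X,X] = ((-2.5)·(-2.5) + (-2.5)·(-2.5) + (2.5)·(2.5) + (2.5)·(2.5)) / 3 = 25/3 = 8.3333
  S[X,Y] = ((-2.5)·(0.25) + (-2.5)·(-0.75) + (2.5)·(-0.75) + (2.5)·(1.25)) / 3 = 2.5/3 = 0.8333
  S[Y,Y] = ((0.25)·(0.25) + (-0.75)·(-0.75) + (-0.75)·(-0.75) + (1.25)·(1.25)) / 3 = 2.75/3 = 0.9167

S is symmetric (S[j,i] = S[i,j]). Assembling:

S = [[8.3333, 0.8333],
 [0.8333, 0.9167]]
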